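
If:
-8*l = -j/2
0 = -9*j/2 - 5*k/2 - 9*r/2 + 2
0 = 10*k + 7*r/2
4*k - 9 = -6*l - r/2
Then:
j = 3672/577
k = 1484/577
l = 459/1154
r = -4240/577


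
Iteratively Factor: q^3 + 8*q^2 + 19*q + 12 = (q + 1)*(q^2 + 7*q + 12) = (q + 1)*(q + 3)*(q + 4)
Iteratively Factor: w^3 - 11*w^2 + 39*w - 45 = (w - 5)*(w^2 - 6*w + 9) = (w - 5)*(w - 3)*(w - 3)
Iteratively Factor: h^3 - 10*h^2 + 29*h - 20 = (h - 4)*(h^2 - 6*h + 5) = (h - 4)*(h - 1)*(h - 5)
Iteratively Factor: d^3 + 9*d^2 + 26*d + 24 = (d + 4)*(d^2 + 5*d + 6) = (d + 3)*(d + 4)*(d + 2)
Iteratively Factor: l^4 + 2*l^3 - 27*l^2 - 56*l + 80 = (l + 4)*(l^3 - 2*l^2 - 19*l + 20) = (l - 5)*(l + 4)*(l^2 + 3*l - 4) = (l - 5)*(l - 1)*(l + 4)*(l + 4)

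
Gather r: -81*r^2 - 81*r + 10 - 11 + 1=-81*r^2 - 81*r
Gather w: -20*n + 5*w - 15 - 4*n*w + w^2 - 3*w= -20*n + w^2 + w*(2 - 4*n) - 15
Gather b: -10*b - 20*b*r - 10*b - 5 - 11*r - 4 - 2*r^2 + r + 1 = b*(-20*r - 20) - 2*r^2 - 10*r - 8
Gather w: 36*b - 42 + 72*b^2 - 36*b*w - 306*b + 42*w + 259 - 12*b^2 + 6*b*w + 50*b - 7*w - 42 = 60*b^2 - 220*b + w*(35 - 30*b) + 175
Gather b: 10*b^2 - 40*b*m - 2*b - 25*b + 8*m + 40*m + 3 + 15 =10*b^2 + b*(-40*m - 27) + 48*m + 18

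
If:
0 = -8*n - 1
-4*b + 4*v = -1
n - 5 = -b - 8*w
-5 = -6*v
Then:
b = 13/12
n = -1/8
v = 5/6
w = 97/192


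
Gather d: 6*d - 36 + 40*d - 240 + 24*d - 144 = 70*d - 420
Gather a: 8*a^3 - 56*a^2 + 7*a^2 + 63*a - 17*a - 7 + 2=8*a^3 - 49*a^2 + 46*a - 5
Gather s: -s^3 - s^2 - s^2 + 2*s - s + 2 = -s^3 - 2*s^2 + s + 2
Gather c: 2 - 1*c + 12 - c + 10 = 24 - 2*c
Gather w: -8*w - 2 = -8*w - 2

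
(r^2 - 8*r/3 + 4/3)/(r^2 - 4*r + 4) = (r - 2/3)/(r - 2)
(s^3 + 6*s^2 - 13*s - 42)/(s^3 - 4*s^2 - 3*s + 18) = (s + 7)/(s - 3)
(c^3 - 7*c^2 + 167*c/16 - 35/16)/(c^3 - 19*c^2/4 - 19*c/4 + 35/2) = (c - 1/4)/(c + 2)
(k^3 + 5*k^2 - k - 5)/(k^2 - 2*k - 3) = (k^2 + 4*k - 5)/(k - 3)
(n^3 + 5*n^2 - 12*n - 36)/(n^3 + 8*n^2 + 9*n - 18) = (n^2 - n - 6)/(n^2 + 2*n - 3)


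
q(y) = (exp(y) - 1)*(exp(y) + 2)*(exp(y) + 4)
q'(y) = (exp(y) - 1)*(exp(y) + 2)*exp(y) + (exp(y) - 1)*(exp(y) + 4)*exp(y) + (exp(y) + 2)*(exp(y) + 4)*exp(y)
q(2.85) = 6687.67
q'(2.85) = 18523.51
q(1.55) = 217.00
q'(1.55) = 545.16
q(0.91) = 43.16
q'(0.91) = 112.69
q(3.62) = 59089.22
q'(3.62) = 170171.85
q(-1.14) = -6.82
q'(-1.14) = 1.76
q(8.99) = 516645653834.46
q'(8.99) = 1549615130364.36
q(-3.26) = -7.92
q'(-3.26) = 0.09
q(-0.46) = -4.49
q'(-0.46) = 6.00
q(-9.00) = -8.00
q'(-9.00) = 0.00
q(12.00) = 4311363993051346.03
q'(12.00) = 12933959532892393.70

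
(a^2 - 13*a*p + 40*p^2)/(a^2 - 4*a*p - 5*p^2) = (a - 8*p)/(a + p)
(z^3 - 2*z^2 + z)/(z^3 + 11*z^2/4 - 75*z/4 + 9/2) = 4*z*(z^2 - 2*z + 1)/(4*z^3 + 11*z^2 - 75*z + 18)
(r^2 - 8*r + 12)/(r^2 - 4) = (r - 6)/(r + 2)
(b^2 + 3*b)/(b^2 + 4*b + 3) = b/(b + 1)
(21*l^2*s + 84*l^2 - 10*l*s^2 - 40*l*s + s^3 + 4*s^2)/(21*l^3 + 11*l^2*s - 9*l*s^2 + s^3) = (s + 4)/(l + s)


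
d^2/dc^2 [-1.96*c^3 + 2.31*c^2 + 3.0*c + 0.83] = 4.62 - 11.76*c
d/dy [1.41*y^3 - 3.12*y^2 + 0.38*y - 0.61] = 4.23*y^2 - 6.24*y + 0.38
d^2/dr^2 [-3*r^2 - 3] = -6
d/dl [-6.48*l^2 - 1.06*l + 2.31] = -12.96*l - 1.06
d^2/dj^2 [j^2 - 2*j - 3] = 2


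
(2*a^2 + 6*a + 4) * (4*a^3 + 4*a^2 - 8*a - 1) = 8*a^5 + 32*a^4 + 24*a^3 - 34*a^2 - 38*a - 4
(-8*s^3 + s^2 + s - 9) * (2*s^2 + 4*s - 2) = -16*s^5 - 30*s^4 + 22*s^3 - 16*s^2 - 38*s + 18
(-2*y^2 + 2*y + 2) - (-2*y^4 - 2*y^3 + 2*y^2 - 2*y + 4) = 2*y^4 + 2*y^3 - 4*y^2 + 4*y - 2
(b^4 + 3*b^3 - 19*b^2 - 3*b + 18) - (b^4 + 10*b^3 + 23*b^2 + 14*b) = -7*b^3 - 42*b^2 - 17*b + 18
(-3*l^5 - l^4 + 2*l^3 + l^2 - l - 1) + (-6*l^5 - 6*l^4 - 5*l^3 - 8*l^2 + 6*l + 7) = -9*l^5 - 7*l^4 - 3*l^3 - 7*l^2 + 5*l + 6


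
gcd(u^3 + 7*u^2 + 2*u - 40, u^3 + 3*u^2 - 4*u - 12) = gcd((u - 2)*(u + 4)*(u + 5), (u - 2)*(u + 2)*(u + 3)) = u - 2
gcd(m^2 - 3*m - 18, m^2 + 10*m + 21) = m + 3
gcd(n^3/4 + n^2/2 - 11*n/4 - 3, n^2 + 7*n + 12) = n + 4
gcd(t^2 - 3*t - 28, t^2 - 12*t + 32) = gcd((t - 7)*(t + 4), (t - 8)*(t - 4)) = 1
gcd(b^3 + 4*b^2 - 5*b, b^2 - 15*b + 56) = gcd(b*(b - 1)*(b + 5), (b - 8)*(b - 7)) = 1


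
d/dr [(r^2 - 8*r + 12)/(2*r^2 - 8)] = 4/(r^2 + 4*r + 4)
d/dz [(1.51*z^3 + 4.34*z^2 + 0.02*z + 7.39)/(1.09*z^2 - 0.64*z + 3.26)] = (1.6459*z^4 - 1.9328*z^3 + 11.9684*z^2 + 12.1866*z + 4.7948)/(1.1881*z^4 - 1.3952*z^3 + 7.5164*z^2 - 4.1728*z + 10.6276)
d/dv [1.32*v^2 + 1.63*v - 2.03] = 2.64*v + 1.63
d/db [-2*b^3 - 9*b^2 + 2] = 6*b*(-b - 3)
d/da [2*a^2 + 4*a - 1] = 4*a + 4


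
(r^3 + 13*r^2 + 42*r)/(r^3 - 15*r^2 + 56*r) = (r^2 + 13*r + 42)/(r^2 - 15*r + 56)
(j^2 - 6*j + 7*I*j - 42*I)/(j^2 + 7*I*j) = (j - 6)/j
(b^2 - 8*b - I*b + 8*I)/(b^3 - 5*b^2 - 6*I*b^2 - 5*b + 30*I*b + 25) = (b - 8)/(b^2 - 5*b*(1 + I) + 25*I)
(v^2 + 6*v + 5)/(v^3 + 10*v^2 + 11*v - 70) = (v + 1)/(v^2 + 5*v - 14)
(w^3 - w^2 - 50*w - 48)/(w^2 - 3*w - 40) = (w^2 + 7*w + 6)/(w + 5)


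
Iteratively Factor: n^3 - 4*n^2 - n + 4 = (n - 4)*(n^2 - 1) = (n - 4)*(n - 1)*(n + 1)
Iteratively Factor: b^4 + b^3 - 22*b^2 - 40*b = (b + 2)*(b^3 - b^2 - 20*b) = b*(b + 2)*(b^2 - b - 20) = b*(b + 2)*(b + 4)*(b - 5)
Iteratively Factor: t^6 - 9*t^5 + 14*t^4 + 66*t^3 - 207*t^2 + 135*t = (t + 3)*(t^5 - 12*t^4 + 50*t^3 - 84*t^2 + 45*t) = (t - 5)*(t + 3)*(t^4 - 7*t^3 + 15*t^2 - 9*t) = (t - 5)*(t - 3)*(t + 3)*(t^3 - 4*t^2 + 3*t) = (t - 5)*(t - 3)*(t - 1)*(t + 3)*(t^2 - 3*t) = t*(t - 5)*(t - 3)*(t - 1)*(t + 3)*(t - 3)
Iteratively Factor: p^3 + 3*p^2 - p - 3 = (p + 1)*(p^2 + 2*p - 3) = (p + 1)*(p + 3)*(p - 1)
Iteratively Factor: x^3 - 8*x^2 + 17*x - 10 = (x - 1)*(x^2 - 7*x + 10) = (x - 5)*(x - 1)*(x - 2)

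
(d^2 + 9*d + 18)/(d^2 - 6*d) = (d^2 + 9*d + 18)/(d*(d - 6))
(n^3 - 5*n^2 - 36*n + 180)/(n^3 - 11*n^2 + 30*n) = (n + 6)/n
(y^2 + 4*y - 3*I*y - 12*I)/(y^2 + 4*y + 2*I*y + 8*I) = (y - 3*I)/(y + 2*I)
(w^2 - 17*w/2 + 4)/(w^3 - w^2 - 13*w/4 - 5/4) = 2*(-2*w^2 + 17*w - 8)/(-4*w^3 + 4*w^2 + 13*w + 5)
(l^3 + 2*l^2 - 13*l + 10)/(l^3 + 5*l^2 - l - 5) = (l - 2)/(l + 1)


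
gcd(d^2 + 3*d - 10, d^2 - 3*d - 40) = d + 5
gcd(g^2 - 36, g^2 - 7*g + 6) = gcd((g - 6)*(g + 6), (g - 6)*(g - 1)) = g - 6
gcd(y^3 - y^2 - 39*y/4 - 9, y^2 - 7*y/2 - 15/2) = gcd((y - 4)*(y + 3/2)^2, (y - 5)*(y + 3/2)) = y + 3/2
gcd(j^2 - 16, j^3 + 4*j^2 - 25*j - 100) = j + 4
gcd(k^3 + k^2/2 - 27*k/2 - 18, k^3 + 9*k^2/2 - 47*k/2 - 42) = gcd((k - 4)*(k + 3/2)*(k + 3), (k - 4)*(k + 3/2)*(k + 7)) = k^2 - 5*k/2 - 6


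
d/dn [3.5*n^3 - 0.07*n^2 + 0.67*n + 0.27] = 10.5*n^2 - 0.14*n + 0.67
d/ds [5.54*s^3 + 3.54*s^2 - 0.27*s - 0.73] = 16.62*s^2 + 7.08*s - 0.27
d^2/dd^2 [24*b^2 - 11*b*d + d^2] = 2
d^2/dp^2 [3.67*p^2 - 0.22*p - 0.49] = 7.34000000000000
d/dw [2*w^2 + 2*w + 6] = 4*w + 2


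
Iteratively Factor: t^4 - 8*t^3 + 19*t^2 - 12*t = (t - 1)*(t^3 - 7*t^2 + 12*t) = (t - 4)*(t - 1)*(t^2 - 3*t) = (t - 4)*(t - 3)*(t - 1)*(t)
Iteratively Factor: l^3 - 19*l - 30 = (l - 5)*(l^2 + 5*l + 6) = (l - 5)*(l + 2)*(l + 3)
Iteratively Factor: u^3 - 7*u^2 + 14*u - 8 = (u - 1)*(u^2 - 6*u + 8) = (u - 2)*(u - 1)*(u - 4)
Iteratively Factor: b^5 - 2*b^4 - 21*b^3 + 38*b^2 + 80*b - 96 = (b + 4)*(b^4 - 6*b^3 + 3*b^2 + 26*b - 24) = (b - 4)*(b + 4)*(b^3 - 2*b^2 - 5*b + 6) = (b - 4)*(b - 3)*(b + 4)*(b^2 + b - 2) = (b - 4)*(b - 3)*(b + 2)*(b + 4)*(b - 1)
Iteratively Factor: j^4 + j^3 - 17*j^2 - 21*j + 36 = (j + 3)*(j^3 - 2*j^2 - 11*j + 12) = (j - 4)*(j + 3)*(j^2 + 2*j - 3) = (j - 4)*(j - 1)*(j + 3)*(j + 3)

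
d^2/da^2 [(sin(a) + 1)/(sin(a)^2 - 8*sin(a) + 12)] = (-sin(a)^5 - 12*sin(a)^4 + 98*sin(a)^3 - 106*sin(a)^2 - 360*sin(a) + 296)/(sin(a)^2 - 8*sin(a) + 12)^3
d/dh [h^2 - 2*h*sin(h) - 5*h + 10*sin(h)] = -2*h*cos(h) + 2*h - 2*sin(h) + 10*cos(h) - 5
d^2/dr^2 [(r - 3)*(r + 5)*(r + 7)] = 6*r + 18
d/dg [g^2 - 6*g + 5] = 2*g - 6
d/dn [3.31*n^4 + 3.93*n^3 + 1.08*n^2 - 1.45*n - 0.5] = 13.24*n^3 + 11.79*n^2 + 2.16*n - 1.45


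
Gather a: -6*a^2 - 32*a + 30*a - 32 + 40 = -6*a^2 - 2*a + 8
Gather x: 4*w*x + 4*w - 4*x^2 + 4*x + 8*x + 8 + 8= 4*w - 4*x^2 + x*(4*w + 12) + 16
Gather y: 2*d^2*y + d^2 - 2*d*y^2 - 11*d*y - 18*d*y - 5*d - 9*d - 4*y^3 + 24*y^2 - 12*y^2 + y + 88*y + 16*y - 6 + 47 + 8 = d^2 - 14*d - 4*y^3 + y^2*(12 - 2*d) + y*(2*d^2 - 29*d + 105) + 49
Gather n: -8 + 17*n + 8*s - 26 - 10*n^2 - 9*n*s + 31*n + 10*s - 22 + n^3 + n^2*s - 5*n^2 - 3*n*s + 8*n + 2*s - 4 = n^3 + n^2*(s - 15) + n*(56 - 12*s) + 20*s - 60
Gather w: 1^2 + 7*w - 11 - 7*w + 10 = 0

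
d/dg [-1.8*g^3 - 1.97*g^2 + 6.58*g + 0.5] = -5.4*g^2 - 3.94*g + 6.58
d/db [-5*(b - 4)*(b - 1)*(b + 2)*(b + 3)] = -20*b^3 + 150*b + 50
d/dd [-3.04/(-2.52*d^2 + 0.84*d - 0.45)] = (2.5536 - 15.3216*d)/(2.52*d^2 - 0.84*d + 0.45)^2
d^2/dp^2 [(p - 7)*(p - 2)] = 2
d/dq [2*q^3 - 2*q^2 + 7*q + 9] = 6*q^2 - 4*q + 7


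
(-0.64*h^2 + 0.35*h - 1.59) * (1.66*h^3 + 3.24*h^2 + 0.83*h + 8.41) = -1.0624*h^5 - 1.4926*h^4 - 2.0366*h^3 - 10.2435*h^2 + 1.6238*h - 13.3719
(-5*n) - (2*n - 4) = 4 - 7*n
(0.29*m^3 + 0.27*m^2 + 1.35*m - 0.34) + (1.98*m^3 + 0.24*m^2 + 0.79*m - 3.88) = 2.27*m^3 + 0.51*m^2 + 2.14*m - 4.22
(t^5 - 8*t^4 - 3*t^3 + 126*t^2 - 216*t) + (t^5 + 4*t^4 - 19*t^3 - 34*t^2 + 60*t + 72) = 2*t^5 - 4*t^4 - 22*t^3 + 92*t^2 - 156*t + 72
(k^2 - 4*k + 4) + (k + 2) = k^2 - 3*k + 6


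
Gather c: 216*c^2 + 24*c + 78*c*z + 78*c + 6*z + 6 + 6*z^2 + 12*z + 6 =216*c^2 + c*(78*z + 102) + 6*z^2 + 18*z + 12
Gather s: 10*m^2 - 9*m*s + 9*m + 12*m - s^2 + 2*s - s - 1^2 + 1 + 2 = 10*m^2 + 21*m - s^2 + s*(1 - 9*m) + 2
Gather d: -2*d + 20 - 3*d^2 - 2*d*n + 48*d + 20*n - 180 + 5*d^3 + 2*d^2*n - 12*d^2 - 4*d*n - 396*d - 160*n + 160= 5*d^3 + d^2*(2*n - 15) + d*(-6*n - 350) - 140*n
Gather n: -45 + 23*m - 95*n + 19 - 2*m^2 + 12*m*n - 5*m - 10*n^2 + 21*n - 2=-2*m^2 + 18*m - 10*n^2 + n*(12*m - 74) - 28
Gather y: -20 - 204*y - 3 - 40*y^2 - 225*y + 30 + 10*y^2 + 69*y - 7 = -30*y^2 - 360*y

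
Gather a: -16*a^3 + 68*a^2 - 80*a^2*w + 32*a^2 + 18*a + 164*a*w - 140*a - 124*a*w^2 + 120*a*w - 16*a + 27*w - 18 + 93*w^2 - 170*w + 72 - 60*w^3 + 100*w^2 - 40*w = -16*a^3 + a^2*(100 - 80*w) + a*(-124*w^2 + 284*w - 138) - 60*w^3 + 193*w^2 - 183*w + 54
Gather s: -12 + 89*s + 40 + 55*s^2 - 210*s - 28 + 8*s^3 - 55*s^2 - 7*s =8*s^3 - 128*s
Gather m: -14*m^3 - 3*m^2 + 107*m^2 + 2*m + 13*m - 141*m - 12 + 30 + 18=-14*m^3 + 104*m^2 - 126*m + 36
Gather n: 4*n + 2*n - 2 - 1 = 6*n - 3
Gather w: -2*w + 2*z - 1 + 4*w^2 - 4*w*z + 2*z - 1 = 4*w^2 + w*(-4*z - 2) + 4*z - 2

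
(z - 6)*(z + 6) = z^2 - 36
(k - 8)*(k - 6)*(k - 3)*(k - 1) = k^4 - 18*k^3 + 107*k^2 - 234*k + 144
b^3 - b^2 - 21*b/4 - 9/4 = (b - 3)*(b + 1/2)*(b + 3/2)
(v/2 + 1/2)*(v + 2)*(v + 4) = v^3/2 + 7*v^2/2 + 7*v + 4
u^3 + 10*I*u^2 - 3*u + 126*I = (u - 3*I)*(u + 6*I)*(u + 7*I)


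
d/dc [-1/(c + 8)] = (c + 8)^(-2)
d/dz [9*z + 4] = 9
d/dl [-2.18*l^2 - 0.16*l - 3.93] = -4.36*l - 0.16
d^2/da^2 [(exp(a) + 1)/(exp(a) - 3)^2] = (exp(2*a) + 16*exp(a) + 15)*exp(a)/(exp(4*a) - 12*exp(3*a) + 54*exp(2*a) - 108*exp(a) + 81)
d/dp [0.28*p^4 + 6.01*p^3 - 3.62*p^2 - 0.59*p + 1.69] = 1.12*p^3 + 18.03*p^2 - 7.24*p - 0.59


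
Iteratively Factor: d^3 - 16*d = (d)*(d^2 - 16) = d*(d - 4)*(d + 4)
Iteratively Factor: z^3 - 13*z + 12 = (z + 4)*(z^2 - 4*z + 3) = (z - 3)*(z + 4)*(z - 1)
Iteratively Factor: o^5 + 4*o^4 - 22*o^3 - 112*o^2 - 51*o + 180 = (o - 1)*(o^4 + 5*o^3 - 17*o^2 - 129*o - 180) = (o - 1)*(o + 3)*(o^3 + 2*o^2 - 23*o - 60) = (o - 5)*(o - 1)*(o + 3)*(o^2 + 7*o + 12) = (o - 5)*(o - 1)*(o + 3)*(o + 4)*(o + 3)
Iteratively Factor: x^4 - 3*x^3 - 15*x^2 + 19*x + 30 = (x - 2)*(x^3 - x^2 - 17*x - 15) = (x - 5)*(x - 2)*(x^2 + 4*x + 3) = (x - 5)*(x - 2)*(x + 3)*(x + 1)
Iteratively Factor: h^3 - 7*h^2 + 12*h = (h)*(h^2 - 7*h + 12) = h*(h - 3)*(h - 4)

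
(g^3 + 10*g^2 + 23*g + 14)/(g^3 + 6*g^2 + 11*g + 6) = (g + 7)/(g + 3)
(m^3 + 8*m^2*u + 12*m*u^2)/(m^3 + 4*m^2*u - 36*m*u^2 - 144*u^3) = m*(-m - 2*u)/(-m^2 + 2*m*u + 24*u^2)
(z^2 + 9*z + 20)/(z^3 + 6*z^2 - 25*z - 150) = (z + 4)/(z^2 + z - 30)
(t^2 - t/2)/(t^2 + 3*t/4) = 2*(2*t - 1)/(4*t + 3)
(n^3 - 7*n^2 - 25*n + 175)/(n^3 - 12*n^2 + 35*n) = (n + 5)/n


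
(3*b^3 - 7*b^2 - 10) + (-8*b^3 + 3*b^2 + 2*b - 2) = -5*b^3 - 4*b^2 + 2*b - 12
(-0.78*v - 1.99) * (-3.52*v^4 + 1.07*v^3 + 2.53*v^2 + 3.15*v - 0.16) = 2.7456*v^5 + 6.1702*v^4 - 4.1027*v^3 - 7.4917*v^2 - 6.1437*v + 0.3184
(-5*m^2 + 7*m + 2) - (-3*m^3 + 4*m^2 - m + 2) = 3*m^3 - 9*m^2 + 8*m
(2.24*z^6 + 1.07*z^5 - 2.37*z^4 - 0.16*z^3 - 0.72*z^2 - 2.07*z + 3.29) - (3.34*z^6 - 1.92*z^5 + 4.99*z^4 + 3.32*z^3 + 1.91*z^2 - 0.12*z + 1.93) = -1.1*z^6 + 2.99*z^5 - 7.36*z^4 - 3.48*z^3 - 2.63*z^2 - 1.95*z + 1.36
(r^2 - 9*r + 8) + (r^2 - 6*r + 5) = 2*r^2 - 15*r + 13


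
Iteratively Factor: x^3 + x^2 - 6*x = (x)*(x^2 + x - 6) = x*(x + 3)*(x - 2)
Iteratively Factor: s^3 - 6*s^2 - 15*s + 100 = (s + 4)*(s^2 - 10*s + 25) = (s - 5)*(s + 4)*(s - 5)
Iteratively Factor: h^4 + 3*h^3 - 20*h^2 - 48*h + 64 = (h - 1)*(h^3 + 4*h^2 - 16*h - 64) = (h - 4)*(h - 1)*(h^2 + 8*h + 16) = (h - 4)*(h - 1)*(h + 4)*(h + 4)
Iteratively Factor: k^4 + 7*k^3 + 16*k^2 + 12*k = (k + 2)*(k^3 + 5*k^2 + 6*k) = (k + 2)^2*(k^2 + 3*k) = (k + 2)^2*(k + 3)*(k)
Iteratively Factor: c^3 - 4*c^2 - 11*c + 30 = (c - 5)*(c^2 + c - 6) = (c - 5)*(c + 3)*(c - 2)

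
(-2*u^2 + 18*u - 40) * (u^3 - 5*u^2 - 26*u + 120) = -2*u^5 + 28*u^4 - 78*u^3 - 508*u^2 + 3200*u - 4800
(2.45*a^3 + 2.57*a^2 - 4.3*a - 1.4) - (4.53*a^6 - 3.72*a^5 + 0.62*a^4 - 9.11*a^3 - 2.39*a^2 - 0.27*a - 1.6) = -4.53*a^6 + 3.72*a^5 - 0.62*a^4 + 11.56*a^3 + 4.96*a^2 - 4.03*a + 0.2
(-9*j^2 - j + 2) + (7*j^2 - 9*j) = -2*j^2 - 10*j + 2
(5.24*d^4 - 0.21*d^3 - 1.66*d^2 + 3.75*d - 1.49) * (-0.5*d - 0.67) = -2.62*d^5 - 3.4058*d^4 + 0.9707*d^3 - 0.7628*d^2 - 1.7675*d + 0.9983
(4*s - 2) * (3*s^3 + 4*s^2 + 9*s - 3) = 12*s^4 + 10*s^3 + 28*s^2 - 30*s + 6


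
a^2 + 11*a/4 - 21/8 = (a - 3/4)*(a + 7/2)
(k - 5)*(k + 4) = k^2 - k - 20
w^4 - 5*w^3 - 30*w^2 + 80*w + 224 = (w - 7)*(w - 4)*(w + 2)*(w + 4)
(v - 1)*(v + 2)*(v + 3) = v^3 + 4*v^2 + v - 6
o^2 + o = o*(o + 1)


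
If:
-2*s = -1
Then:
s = 1/2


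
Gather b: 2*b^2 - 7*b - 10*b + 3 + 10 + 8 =2*b^2 - 17*b + 21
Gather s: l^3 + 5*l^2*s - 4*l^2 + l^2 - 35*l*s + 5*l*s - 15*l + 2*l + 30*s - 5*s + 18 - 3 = l^3 - 3*l^2 - 13*l + s*(5*l^2 - 30*l + 25) + 15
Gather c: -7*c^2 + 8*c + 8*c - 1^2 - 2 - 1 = -7*c^2 + 16*c - 4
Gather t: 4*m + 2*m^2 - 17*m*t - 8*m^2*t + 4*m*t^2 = 2*m^2 + 4*m*t^2 + 4*m + t*(-8*m^2 - 17*m)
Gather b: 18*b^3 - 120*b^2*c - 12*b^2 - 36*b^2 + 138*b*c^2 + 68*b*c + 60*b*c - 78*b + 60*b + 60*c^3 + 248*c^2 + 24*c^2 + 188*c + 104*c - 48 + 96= 18*b^3 + b^2*(-120*c - 48) + b*(138*c^2 + 128*c - 18) + 60*c^3 + 272*c^2 + 292*c + 48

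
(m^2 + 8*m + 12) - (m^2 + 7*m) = m + 12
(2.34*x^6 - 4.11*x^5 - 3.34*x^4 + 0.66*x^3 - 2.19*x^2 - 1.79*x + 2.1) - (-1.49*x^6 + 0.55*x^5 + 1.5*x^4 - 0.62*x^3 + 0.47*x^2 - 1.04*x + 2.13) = 3.83*x^6 - 4.66*x^5 - 4.84*x^4 + 1.28*x^3 - 2.66*x^2 - 0.75*x - 0.0299999999999998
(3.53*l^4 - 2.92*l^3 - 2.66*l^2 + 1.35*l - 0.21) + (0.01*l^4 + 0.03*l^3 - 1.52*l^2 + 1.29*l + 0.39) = 3.54*l^4 - 2.89*l^3 - 4.18*l^2 + 2.64*l + 0.18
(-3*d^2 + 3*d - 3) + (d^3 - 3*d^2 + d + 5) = d^3 - 6*d^2 + 4*d + 2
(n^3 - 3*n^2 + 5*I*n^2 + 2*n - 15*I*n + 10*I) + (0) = n^3 - 3*n^2 + 5*I*n^2 + 2*n - 15*I*n + 10*I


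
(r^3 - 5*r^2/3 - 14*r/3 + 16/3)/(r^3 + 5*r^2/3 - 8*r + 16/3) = (3*r^2 - 2*r - 16)/(3*r^2 + 8*r - 16)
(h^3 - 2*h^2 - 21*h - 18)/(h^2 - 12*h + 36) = (h^2 + 4*h + 3)/(h - 6)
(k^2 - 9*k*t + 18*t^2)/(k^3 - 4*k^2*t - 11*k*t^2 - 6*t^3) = (k - 3*t)/(k^2 + 2*k*t + t^2)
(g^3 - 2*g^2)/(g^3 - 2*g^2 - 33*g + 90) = g^2*(g - 2)/(g^3 - 2*g^2 - 33*g + 90)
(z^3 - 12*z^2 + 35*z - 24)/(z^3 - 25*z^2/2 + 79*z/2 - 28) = 2*(z - 3)/(2*z - 7)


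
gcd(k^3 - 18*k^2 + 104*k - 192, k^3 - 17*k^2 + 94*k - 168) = k^2 - 10*k + 24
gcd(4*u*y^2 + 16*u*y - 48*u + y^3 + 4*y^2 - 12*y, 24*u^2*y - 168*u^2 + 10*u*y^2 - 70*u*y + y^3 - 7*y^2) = 4*u + y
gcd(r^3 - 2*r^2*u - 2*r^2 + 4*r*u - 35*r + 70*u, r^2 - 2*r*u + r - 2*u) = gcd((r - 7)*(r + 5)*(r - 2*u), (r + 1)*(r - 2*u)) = r - 2*u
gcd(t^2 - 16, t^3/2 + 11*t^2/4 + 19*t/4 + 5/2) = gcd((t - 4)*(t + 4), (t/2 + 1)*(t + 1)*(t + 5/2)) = 1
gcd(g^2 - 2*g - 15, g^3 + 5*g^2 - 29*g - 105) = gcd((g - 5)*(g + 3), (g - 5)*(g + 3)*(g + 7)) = g^2 - 2*g - 15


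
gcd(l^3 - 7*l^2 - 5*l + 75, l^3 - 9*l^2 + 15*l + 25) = l^2 - 10*l + 25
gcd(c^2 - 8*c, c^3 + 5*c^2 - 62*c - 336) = c - 8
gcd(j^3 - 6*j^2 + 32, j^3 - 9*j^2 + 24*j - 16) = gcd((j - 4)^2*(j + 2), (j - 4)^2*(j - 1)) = j^2 - 8*j + 16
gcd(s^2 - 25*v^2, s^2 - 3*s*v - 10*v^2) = s - 5*v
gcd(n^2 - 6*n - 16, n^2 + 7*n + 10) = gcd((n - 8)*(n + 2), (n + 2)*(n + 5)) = n + 2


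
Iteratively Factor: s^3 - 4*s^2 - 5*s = (s - 5)*(s^2 + s) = s*(s - 5)*(s + 1)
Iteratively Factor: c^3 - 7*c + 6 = (c - 2)*(c^2 + 2*c - 3) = (c - 2)*(c + 3)*(c - 1)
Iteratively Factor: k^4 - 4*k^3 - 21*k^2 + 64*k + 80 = (k - 5)*(k^3 + k^2 - 16*k - 16) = (k - 5)*(k - 4)*(k^2 + 5*k + 4) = (k - 5)*(k - 4)*(k + 4)*(k + 1)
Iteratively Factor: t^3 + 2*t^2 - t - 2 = (t - 1)*(t^2 + 3*t + 2) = (t - 1)*(t + 1)*(t + 2)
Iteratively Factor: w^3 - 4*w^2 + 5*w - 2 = (w - 2)*(w^2 - 2*w + 1) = (w - 2)*(w - 1)*(w - 1)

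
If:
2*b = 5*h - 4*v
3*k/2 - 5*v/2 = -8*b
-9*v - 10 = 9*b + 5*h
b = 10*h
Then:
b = -80/49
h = -8/49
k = 1430/147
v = 30/49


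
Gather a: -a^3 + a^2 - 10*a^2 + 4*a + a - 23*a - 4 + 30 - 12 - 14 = -a^3 - 9*a^2 - 18*a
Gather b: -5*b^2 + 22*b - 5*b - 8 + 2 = -5*b^2 + 17*b - 6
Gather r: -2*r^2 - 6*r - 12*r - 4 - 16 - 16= -2*r^2 - 18*r - 36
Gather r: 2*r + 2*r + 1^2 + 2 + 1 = 4*r + 4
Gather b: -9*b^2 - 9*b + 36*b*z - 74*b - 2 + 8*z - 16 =-9*b^2 + b*(36*z - 83) + 8*z - 18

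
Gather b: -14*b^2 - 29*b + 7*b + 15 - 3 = -14*b^2 - 22*b + 12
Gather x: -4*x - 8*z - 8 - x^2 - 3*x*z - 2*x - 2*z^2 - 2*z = -x^2 + x*(-3*z - 6) - 2*z^2 - 10*z - 8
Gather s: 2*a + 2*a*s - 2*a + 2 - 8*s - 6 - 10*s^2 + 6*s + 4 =-10*s^2 + s*(2*a - 2)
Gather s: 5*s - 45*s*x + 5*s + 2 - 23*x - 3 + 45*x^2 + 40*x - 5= s*(10 - 45*x) + 45*x^2 + 17*x - 6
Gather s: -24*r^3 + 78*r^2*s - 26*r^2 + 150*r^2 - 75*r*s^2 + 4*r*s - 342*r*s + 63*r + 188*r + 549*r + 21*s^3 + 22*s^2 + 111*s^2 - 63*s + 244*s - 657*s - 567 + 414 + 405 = -24*r^3 + 124*r^2 + 800*r + 21*s^3 + s^2*(133 - 75*r) + s*(78*r^2 - 338*r - 476) + 252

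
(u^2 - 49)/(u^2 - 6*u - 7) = (u + 7)/(u + 1)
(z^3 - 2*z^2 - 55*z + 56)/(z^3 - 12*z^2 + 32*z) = (z^2 + 6*z - 7)/(z*(z - 4))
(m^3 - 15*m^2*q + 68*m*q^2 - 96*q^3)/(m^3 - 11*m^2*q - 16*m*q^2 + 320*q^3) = (-m^2 + 7*m*q - 12*q^2)/(-m^2 + 3*m*q + 40*q^2)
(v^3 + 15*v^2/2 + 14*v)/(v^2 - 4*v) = (v^2 + 15*v/2 + 14)/(v - 4)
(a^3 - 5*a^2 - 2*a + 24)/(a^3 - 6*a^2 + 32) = (a - 3)/(a - 4)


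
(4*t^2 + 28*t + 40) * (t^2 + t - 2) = 4*t^4 + 32*t^3 + 60*t^2 - 16*t - 80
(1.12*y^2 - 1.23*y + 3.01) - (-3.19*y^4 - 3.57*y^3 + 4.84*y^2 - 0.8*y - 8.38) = 3.19*y^4 + 3.57*y^3 - 3.72*y^2 - 0.43*y + 11.39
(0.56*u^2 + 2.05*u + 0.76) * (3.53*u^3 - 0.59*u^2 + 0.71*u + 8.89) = 1.9768*u^5 + 6.9061*u^4 + 1.8709*u^3 + 5.9855*u^2 + 18.7641*u + 6.7564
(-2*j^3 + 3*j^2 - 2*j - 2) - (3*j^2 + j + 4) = -2*j^3 - 3*j - 6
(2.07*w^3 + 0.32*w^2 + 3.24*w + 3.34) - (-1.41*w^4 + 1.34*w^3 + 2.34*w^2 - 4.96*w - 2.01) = 1.41*w^4 + 0.73*w^3 - 2.02*w^2 + 8.2*w + 5.35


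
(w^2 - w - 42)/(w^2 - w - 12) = (-w^2 + w + 42)/(-w^2 + w + 12)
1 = 1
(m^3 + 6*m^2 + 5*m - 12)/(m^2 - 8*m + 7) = (m^2 + 7*m + 12)/(m - 7)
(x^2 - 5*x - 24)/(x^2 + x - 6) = (x - 8)/(x - 2)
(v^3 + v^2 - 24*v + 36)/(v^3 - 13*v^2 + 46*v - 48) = (v + 6)/(v - 8)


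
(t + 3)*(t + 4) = t^2 + 7*t + 12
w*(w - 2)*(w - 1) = w^3 - 3*w^2 + 2*w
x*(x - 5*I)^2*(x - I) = x^4 - 11*I*x^3 - 35*x^2 + 25*I*x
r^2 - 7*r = r*(r - 7)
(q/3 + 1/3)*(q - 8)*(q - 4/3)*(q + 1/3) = q^4/3 - 8*q^3/3 - 13*q^2/27 + 100*q/27 + 32/27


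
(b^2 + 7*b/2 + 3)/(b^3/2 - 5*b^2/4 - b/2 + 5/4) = 2*(2*b^2 + 7*b + 6)/(2*b^3 - 5*b^2 - 2*b + 5)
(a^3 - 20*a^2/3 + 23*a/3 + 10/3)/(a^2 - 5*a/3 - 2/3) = a - 5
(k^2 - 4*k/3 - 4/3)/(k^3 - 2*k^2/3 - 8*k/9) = 3*(k - 2)/(k*(3*k - 4))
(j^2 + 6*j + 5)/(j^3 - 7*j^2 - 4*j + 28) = (j^2 + 6*j + 5)/(j^3 - 7*j^2 - 4*j + 28)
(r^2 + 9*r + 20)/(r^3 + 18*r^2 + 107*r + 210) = (r + 4)/(r^2 + 13*r + 42)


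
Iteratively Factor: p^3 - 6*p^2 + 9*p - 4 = (p - 4)*(p^2 - 2*p + 1) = (p - 4)*(p - 1)*(p - 1)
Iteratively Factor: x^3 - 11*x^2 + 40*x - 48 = (x - 4)*(x^2 - 7*x + 12) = (x - 4)^2*(x - 3)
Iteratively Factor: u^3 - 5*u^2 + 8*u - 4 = (u - 2)*(u^2 - 3*u + 2) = (u - 2)*(u - 1)*(u - 2)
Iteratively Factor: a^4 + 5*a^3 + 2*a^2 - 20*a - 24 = (a + 2)*(a^3 + 3*a^2 - 4*a - 12) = (a + 2)^2*(a^2 + a - 6) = (a + 2)^2*(a + 3)*(a - 2)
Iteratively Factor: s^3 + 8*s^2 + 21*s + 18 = (s + 2)*(s^2 + 6*s + 9) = (s + 2)*(s + 3)*(s + 3)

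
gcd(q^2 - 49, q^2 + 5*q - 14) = q + 7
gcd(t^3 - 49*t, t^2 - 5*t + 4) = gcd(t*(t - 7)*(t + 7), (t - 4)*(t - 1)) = 1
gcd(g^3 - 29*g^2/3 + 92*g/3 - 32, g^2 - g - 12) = g - 4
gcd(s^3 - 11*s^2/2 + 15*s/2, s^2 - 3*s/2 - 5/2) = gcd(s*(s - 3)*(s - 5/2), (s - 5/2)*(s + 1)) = s - 5/2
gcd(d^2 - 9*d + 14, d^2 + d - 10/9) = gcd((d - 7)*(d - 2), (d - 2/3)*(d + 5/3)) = 1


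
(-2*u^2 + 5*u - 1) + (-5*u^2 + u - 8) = -7*u^2 + 6*u - 9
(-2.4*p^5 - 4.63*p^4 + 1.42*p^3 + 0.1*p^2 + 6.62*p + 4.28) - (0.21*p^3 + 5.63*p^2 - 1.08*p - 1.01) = -2.4*p^5 - 4.63*p^4 + 1.21*p^3 - 5.53*p^2 + 7.7*p + 5.29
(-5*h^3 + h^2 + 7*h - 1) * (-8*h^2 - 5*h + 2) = 40*h^5 + 17*h^4 - 71*h^3 - 25*h^2 + 19*h - 2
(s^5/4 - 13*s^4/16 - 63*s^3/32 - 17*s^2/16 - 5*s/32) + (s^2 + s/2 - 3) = s^5/4 - 13*s^4/16 - 63*s^3/32 - s^2/16 + 11*s/32 - 3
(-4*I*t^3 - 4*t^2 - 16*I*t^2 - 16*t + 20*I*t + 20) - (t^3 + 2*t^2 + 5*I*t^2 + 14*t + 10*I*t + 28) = -t^3 - 4*I*t^3 - 6*t^2 - 21*I*t^2 - 30*t + 10*I*t - 8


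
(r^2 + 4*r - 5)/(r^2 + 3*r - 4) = (r + 5)/(r + 4)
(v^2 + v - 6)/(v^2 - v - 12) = (v - 2)/(v - 4)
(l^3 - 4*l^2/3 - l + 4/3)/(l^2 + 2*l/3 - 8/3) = (l^2 - 1)/(l + 2)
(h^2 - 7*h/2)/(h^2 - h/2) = (2*h - 7)/(2*h - 1)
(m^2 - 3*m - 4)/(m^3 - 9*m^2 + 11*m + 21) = (m - 4)/(m^2 - 10*m + 21)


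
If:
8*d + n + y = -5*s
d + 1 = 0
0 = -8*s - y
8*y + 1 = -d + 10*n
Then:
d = -1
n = 256/47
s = -40/47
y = 320/47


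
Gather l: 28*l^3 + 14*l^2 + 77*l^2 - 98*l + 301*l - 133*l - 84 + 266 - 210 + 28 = 28*l^3 + 91*l^2 + 70*l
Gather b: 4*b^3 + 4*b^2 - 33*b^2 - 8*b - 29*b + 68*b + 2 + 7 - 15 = 4*b^3 - 29*b^2 + 31*b - 6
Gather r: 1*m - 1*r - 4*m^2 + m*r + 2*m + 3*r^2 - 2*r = -4*m^2 + 3*m + 3*r^2 + r*(m - 3)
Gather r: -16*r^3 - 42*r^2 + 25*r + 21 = -16*r^3 - 42*r^2 + 25*r + 21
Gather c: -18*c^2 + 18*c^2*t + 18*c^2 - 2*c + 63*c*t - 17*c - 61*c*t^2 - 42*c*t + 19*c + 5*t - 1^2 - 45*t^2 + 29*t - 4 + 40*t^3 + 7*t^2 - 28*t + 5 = 18*c^2*t + c*(-61*t^2 + 21*t) + 40*t^3 - 38*t^2 + 6*t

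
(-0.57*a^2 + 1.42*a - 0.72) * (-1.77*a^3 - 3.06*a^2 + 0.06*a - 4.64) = 1.0089*a^5 - 0.7692*a^4 - 3.105*a^3 + 4.9332*a^2 - 6.632*a + 3.3408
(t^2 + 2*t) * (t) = t^3 + 2*t^2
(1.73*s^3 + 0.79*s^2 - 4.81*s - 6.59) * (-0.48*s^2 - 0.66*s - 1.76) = -0.8304*s^5 - 1.521*s^4 - 1.2574*s^3 + 4.9474*s^2 + 12.815*s + 11.5984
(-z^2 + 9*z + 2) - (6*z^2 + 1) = -7*z^2 + 9*z + 1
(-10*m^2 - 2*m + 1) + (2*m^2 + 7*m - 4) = -8*m^2 + 5*m - 3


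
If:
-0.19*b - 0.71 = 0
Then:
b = -3.74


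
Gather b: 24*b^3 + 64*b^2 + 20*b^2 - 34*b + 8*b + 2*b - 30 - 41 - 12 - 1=24*b^3 + 84*b^2 - 24*b - 84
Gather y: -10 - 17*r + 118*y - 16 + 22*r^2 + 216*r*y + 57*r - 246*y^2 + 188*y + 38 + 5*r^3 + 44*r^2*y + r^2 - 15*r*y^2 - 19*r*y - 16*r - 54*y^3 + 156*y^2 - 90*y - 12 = 5*r^3 + 23*r^2 + 24*r - 54*y^3 + y^2*(-15*r - 90) + y*(44*r^2 + 197*r + 216)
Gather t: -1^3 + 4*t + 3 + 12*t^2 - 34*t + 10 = 12*t^2 - 30*t + 12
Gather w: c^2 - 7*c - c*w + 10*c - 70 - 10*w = c^2 + 3*c + w*(-c - 10) - 70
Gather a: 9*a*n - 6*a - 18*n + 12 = a*(9*n - 6) - 18*n + 12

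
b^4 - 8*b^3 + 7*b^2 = b^2*(b - 7)*(b - 1)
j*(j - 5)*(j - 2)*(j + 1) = j^4 - 6*j^3 + 3*j^2 + 10*j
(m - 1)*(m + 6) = m^2 + 5*m - 6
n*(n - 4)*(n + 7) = n^3 + 3*n^2 - 28*n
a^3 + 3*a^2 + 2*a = a*(a + 1)*(a + 2)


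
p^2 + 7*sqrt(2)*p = p*(p + 7*sqrt(2))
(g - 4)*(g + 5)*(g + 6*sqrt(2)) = g^3 + g^2 + 6*sqrt(2)*g^2 - 20*g + 6*sqrt(2)*g - 120*sqrt(2)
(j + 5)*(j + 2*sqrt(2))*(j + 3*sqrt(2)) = j^3 + 5*j^2 + 5*sqrt(2)*j^2 + 12*j + 25*sqrt(2)*j + 60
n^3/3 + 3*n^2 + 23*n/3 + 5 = (n/3 + 1)*(n + 1)*(n + 5)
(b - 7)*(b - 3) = b^2 - 10*b + 21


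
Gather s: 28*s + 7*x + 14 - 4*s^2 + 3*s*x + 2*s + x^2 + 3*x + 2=-4*s^2 + s*(3*x + 30) + x^2 + 10*x + 16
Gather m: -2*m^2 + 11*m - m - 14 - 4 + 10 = -2*m^2 + 10*m - 8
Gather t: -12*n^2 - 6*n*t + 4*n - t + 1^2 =-12*n^2 + 4*n + t*(-6*n - 1) + 1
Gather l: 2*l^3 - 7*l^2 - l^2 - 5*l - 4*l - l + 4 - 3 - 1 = 2*l^3 - 8*l^2 - 10*l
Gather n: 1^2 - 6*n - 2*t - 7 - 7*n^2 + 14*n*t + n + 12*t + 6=-7*n^2 + n*(14*t - 5) + 10*t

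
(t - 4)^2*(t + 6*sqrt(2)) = t^3 - 8*t^2 + 6*sqrt(2)*t^2 - 48*sqrt(2)*t + 16*t + 96*sqrt(2)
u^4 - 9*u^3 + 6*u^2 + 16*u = u*(u - 8)*(u - 2)*(u + 1)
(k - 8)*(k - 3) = k^2 - 11*k + 24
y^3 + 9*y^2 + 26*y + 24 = (y + 2)*(y + 3)*(y + 4)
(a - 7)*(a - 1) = a^2 - 8*a + 7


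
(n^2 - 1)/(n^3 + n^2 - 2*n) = (n + 1)/(n*(n + 2))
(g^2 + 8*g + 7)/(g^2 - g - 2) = (g + 7)/(g - 2)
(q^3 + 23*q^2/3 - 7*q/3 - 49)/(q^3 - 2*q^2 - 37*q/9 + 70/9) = 3*(q^2 + 10*q + 21)/(3*q^2 + q - 10)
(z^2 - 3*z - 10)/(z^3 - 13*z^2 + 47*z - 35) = (z + 2)/(z^2 - 8*z + 7)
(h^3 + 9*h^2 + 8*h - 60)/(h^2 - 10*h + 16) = (h^2 + 11*h + 30)/(h - 8)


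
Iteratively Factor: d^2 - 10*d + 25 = (d - 5)*(d - 5)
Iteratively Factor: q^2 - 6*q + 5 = (q - 5)*(q - 1)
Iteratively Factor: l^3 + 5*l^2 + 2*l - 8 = (l + 2)*(l^2 + 3*l - 4) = (l - 1)*(l + 2)*(l + 4)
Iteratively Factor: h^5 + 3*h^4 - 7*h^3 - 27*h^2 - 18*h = (h + 2)*(h^4 + h^3 - 9*h^2 - 9*h) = (h + 1)*(h + 2)*(h^3 - 9*h) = (h - 3)*(h + 1)*(h + 2)*(h^2 + 3*h) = h*(h - 3)*(h + 1)*(h + 2)*(h + 3)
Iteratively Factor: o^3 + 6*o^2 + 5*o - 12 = (o + 4)*(o^2 + 2*o - 3) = (o - 1)*(o + 4)*(o + 3)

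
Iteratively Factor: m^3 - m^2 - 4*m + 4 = (m - 1)*(m^2 - 4) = (m - 2)*(m - 1)*(m + 2)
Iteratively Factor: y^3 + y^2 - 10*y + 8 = (y - 1)*(y^2 + 2*y - 8) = (y - 2)*(y - 1)*(y + 4)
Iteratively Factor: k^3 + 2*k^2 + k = (k + 1)*(k^2 + k) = k*(k + 1)*(k + 1)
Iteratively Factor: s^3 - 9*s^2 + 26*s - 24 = (s - 4)*(s^2 - 5*s + 6) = (s - 4)*(s - 2)*(s - 3)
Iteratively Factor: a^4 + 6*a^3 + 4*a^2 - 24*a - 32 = (a + 2)*(a^3 + 4*a^2 - 4*a - 16) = (a + 2)^2*(a^2 + 2*a - 8) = (a + 2)^2*(a + 4)*(a - 2)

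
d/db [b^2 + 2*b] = 2*b + 2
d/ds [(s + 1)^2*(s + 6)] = (s + 1)*(3*s + 13)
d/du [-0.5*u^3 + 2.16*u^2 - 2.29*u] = -1.5*u^2 + 4.32*u - 2.29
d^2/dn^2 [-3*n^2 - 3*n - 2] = -6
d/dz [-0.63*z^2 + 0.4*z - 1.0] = 0.4 - 1.26*z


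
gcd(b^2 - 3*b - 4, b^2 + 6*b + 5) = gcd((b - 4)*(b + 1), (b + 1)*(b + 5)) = b + 1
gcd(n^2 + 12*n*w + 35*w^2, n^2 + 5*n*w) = n + 5*w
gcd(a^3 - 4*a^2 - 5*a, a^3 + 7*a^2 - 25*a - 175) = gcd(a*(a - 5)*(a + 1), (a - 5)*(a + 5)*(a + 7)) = a - 5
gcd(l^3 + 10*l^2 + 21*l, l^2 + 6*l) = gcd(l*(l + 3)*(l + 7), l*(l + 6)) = l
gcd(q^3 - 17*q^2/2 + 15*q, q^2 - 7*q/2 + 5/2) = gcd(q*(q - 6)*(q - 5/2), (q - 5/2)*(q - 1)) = q - 5/2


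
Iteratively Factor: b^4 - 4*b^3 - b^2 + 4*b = (b)*(b^3 - 4*b^2 - b + 4) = b*(b - 4)*(b^2 - 1) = b*(b - 4)*(b + 1)*(b - 1)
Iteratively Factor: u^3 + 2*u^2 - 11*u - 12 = (u + 1)*(u^2 + u - 12) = (u + 1)*(u + 4)*(u - 3)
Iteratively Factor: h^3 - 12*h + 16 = (h + 4)*(h^2 - 4*h + 4) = (h - 2)*(h + 4)*(h - 2)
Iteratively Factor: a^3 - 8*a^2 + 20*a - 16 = (a - 4)*(a^2 - 4*a + 4) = (a - 4)*(a - 2)*(a - 2)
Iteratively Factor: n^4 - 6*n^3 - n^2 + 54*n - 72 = (n - 3)*(n^3 - 3*n^2 - 10*n + 24) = (n - 4)*(n - 3)*(n^2 + n - 6) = (n - 4)*(n - 3)*(n - 2)*(n + 3)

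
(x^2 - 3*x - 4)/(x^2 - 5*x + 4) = (x + 1)/(x - 1)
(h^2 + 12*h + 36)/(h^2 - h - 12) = (h^2 + 12*h + 36)/(h^2 - h - 12)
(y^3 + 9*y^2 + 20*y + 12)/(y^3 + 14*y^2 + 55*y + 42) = (y + 2)/(y + 7)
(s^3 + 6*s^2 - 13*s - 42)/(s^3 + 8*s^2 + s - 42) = (s^2 - s - 6)/(s^2 + s - 6)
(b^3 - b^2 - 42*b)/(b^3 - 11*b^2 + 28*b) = (b + 6)/(b - 4)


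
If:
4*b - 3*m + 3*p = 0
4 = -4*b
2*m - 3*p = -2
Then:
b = -1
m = -2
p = -2/3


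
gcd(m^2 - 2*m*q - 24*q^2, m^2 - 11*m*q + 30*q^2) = -m + 6*q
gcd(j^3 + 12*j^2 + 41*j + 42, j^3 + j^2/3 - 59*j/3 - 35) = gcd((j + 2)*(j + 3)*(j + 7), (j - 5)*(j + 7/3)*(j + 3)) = j + 3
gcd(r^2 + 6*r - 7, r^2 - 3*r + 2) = r - 1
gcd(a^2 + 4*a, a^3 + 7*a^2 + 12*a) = a^2 + 4*a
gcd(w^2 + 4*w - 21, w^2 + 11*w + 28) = w + 7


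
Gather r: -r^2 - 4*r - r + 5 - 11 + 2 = -r^2 - 5*r - 4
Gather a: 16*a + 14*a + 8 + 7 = 30*a + 15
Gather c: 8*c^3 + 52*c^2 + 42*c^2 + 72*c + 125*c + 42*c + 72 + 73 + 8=8*c^3 + 94*c^2 + 239*c + 153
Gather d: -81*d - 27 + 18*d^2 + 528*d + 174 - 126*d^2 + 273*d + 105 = -108*d^2 + 720*d + 252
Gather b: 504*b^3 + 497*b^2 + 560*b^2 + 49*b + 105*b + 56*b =504*b^3 + 1057*b^2 + 210*b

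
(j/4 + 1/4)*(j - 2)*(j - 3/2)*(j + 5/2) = j^4/4 - 27*j^2/16 + 7*j/16 + 15/8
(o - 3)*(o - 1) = o^2 - 4*o + 3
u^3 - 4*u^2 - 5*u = u*(u - 5)*(u + 1)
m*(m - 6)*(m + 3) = m^3 - 3*m^2 - 18*m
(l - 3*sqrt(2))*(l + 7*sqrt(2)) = l^2 + 4*sqrt(2)*l - 42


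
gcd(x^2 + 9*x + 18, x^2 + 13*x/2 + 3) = x + 6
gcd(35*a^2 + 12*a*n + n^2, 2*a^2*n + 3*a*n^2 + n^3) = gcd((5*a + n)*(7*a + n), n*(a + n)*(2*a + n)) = 1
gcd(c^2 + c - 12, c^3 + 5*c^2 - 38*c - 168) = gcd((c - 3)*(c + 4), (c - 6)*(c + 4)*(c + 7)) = c + 4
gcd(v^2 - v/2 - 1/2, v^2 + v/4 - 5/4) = v - 1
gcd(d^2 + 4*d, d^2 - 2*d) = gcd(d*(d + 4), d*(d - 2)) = d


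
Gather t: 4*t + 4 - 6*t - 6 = -2*t - 2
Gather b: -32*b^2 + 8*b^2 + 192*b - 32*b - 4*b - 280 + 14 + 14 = -24*b^2 + 156*b - 252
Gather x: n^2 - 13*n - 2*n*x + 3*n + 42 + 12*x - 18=n^2 - 10*n + x*(12 - 2*n) + 24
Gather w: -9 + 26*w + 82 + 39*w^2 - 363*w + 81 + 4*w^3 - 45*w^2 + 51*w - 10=4*w^3 - 6*w^2 - 286*w + 144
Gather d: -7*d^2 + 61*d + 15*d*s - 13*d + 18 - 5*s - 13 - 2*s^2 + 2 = -7*d^2 + d*(15*s + 48) - 2*s^2 - 5*s + 7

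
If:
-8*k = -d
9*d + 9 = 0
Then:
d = -1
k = -1/8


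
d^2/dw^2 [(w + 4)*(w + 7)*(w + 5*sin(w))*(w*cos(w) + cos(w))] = -w^4*cos(w) - 8*w^3*sin(w) - 10*w^3*sin(2*w) - 12*w^3*cos(w) - 72*w^2*sin(w) - 120*w^2*sin(2*w) - 27*w^2*cos(w) + 30*w^2*cos(2*w) - 156*w*sin(w) - 375*w*sin(2*w) + 44*w*cos(w) + 240*w*cos(2*w) - 56*sin(w) - 220*sin(2*w) + 78*cos(w) + 390*cos(2*w)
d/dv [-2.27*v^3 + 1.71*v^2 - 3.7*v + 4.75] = -6.81*v^2 + 3.42*v - 3.7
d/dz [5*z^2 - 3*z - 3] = 10*z - 3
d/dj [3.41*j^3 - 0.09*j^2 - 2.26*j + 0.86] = 10.23*j^2 - 0.18*j - 2.26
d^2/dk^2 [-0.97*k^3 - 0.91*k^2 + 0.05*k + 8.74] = -5.82*k - 1.82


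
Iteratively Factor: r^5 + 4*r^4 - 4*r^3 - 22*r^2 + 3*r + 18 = (r + 3)*(r^4 + r^3 - 7*r^2 - r + 6) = (r - 2)*(r + 3)*(r^3 + 3*r^2 - r - 3) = (r - 2)*(r + 1)*(r + 3)*(r^2 + 2*r - 3) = (r - 2)*(r - 1)*(r + 1)*(r + 3)*(r + 3)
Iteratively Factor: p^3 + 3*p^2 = (p)*(p^2 + 3*p) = p^2*(p + 3)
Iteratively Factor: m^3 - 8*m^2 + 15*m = (m - 3)*(m^2 - 5*m) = m*(m - 3)*(m - 5)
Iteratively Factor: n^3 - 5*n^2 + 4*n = (n)*(n^2 - 5*n + 4) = n*(n - 4)*(n - 1)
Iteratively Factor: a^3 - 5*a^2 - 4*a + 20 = (a - 5)*(a^2 - 4) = (a - 5)*(a + 2)*(a - 2)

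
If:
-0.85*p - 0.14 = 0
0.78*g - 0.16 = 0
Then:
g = 0.21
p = -0.16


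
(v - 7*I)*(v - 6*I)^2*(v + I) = v^4 - 18*I*v^3 - 101*v^2 + 132*I*v - 252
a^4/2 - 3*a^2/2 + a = a*(a/2 + 1)*(a - 1)^2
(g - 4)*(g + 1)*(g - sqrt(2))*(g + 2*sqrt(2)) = g^4 - 3*g^3 + sqrt(2)*g^3 - 8*g^2 - 3*sqrt(2)*g^2 - 4*sqrt(2)*g + 12*g + 16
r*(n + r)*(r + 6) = n*r^2 + 6*n*r + r^3 + 6*r^2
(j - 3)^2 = j^2 - 6*j + 9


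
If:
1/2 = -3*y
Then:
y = -1/6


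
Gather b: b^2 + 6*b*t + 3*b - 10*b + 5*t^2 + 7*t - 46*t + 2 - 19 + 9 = b^2 + b*(6*t - 7) + 5*t^2 - 39*t - 8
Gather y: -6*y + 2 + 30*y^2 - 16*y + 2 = 30*y^2 - 22*y + 4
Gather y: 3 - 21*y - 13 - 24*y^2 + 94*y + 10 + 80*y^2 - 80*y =56*y^2 - 7*y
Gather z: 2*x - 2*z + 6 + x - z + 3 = 3*x - 3*z + 9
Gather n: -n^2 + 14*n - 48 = -n^2 + 14*n - 48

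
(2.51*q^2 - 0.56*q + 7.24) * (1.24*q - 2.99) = 3.1124*q^3 - 8.1993*q^2 + 10.652*q - 21.6476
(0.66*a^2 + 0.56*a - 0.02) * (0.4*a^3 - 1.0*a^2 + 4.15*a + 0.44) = 0.264*a^5 - 0.436*a^4 + 2.171*a^3 + 2.6344*a^2 + 0.1634*a - 0.0088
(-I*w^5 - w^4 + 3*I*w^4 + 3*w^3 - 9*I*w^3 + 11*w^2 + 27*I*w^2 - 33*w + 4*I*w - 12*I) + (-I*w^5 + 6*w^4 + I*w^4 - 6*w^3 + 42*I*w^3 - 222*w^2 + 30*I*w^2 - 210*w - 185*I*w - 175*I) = -2*I*w^5 + 5*w^4 + 4*I*w^4 - 3*w^3 + 33*I*w^3 - 211*w^2 + 57*I*w^2 - 243*w - 181*I*w - 187*I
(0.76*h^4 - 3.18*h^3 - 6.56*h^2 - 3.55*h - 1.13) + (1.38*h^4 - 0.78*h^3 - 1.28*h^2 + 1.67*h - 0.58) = 2.14*h^4 - 3.96*h^3 - 7.84*h^2 - 1.88*h - 1.71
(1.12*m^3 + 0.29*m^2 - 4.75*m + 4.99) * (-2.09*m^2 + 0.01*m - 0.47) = -2.3408*m^5 - 0.5949*m^4 + 9.404*m^3 - 10.6129*m^2 + 2.2824*m - 2.3453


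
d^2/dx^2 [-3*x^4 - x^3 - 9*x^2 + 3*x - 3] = -36*x^2 - 6*x - 18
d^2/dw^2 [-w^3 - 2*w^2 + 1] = -6*w - 4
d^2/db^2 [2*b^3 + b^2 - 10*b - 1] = 12*b + 2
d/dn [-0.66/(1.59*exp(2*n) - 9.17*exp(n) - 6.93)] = (2.0988*exp(n) - 6.0522)*exp(n)/(-1.59*exp(2*n) + 9.17*exp(n) + 6.93)^2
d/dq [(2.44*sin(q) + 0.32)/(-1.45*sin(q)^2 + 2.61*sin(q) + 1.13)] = (3.538*sin(q)^2 + 0.928*sin(q) + 1.922)*cos(q)/(2.1025*sin(q)^4 - 7.569*sin(q)^3 + 3.5351*sin(q)^2 + 5.8986*sin(q) + 1.2769)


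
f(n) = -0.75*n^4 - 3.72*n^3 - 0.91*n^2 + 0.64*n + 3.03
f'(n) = -3.0*n^3 - 11.16*n^2 - 1.82*n + 0.64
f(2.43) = -80.32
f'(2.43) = -112.73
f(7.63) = -4239.37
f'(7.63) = -1995.53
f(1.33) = -8.83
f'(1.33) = -28.58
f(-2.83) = 30.14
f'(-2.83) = -15.59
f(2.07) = -46.31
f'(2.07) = -77.56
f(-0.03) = 3.01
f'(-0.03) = 0.68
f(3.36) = -241.80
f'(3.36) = -245.27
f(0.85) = 0.24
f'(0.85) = -10.81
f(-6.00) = -202.05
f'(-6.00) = 257.80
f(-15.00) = -25625.07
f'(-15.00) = 7641.94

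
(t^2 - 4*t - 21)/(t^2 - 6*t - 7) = (t + 3)/(t + 1)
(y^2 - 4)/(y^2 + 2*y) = (y - 2)/y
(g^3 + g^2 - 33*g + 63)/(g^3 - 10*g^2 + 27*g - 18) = (g^2 + 4*g - 21)/(g^2 - 7*g + 6)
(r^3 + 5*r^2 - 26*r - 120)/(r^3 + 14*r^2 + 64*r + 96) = (r - 5)/(r + 4)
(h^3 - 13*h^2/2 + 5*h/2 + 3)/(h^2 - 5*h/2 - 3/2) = (h^2 - 7*h + 6)/(h - 3)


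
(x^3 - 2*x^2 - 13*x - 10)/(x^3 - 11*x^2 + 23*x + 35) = (x + 2)/(x - 7)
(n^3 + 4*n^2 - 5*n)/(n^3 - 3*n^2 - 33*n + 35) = n/(n - 7)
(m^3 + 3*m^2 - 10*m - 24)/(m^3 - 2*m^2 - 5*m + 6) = (m + 4)/(m - 1)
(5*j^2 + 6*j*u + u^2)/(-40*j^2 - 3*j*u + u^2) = (j + u)/(-8*j + u)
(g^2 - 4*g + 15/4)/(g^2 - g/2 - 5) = (g - 3/2)/(g + 2)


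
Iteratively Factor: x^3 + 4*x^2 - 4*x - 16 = (x + 4)*(x^2 - 4) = (x + 2)*(x + 4)*(x - 2)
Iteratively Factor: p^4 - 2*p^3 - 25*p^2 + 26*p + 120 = (p + 4)*(p^3 - 6*p^2 - p + 30) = (p + 2)*(p + 4)*(p^2 - 8*p + 15) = (p - 5)*(p + 2)*(p + 4)*(p - 3)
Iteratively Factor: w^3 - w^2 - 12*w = (w - 4)*(w^2 + 3*w) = (w - 4)*(w + 3)*(w)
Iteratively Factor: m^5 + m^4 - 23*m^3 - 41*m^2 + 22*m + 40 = (m - 5)*(m^4 + 6*m^3 + 7*m^2 - 6*m - 8) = (m - 5)*(m + 1)*(m^3 + 5*m^2 + 2*m - 8) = (m - 5)*(m + 1)*(m + 2)*(m^2 + 3*m - 4) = (m - 5)*(m + 1)*(m + 2)*(m + 4)*(m - 1)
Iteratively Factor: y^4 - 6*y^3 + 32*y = (y - 4)*(y^3 - 2*y^2 - 8*y) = (y - 4)*(y + 2)*(y^2 - 4*y) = (y - 4)^2*(y + 2)*(y)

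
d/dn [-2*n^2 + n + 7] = 1 - 4*n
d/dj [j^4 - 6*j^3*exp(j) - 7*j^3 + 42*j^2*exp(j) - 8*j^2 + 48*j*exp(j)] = -6*j^3*exp(j) + 4*j^3 + 24*j^2*exp(j) - 21*j^2 + 132*j*exp(j) - 16*j + 48*exp(j)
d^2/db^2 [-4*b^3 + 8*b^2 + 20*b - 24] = 16 - 24*b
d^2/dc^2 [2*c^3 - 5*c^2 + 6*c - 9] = 12*c - 10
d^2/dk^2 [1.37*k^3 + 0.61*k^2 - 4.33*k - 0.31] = 8.22*k + 1.22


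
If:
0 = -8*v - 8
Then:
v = -1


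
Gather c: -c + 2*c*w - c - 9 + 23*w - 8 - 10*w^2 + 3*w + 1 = c*(2*w - 2) - 10*w^2 + 26*w - 16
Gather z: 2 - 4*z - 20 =-4*z - 18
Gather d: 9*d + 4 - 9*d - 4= 0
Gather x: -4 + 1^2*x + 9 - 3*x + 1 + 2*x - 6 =0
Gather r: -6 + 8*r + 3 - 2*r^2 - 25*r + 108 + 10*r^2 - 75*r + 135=8*r^2 - 92*r + 240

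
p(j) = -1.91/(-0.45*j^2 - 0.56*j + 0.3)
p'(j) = -1.91*(0.9*j + 0.56)/(-0.45*j^2 - 0.56*j + 0.3)^2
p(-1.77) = 16.10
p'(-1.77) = 140.26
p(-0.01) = -6.25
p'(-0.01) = -11.27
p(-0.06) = -5.75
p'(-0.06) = -8.77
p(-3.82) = 0.46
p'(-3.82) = 0.32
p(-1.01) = -4.70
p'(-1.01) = 4.03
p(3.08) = 0.34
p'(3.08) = -0.20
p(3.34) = 0.29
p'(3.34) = -0.16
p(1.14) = 2.07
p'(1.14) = -3.55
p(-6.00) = 0.15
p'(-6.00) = 0.06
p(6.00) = 0.10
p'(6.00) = -0.03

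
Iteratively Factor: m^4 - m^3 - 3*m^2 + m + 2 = (m - 1)*(m^3 - 3*m - 2) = (m - 2)*(m - 1)*(m^2 + 2*m + 1) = (m - 2)*(m - 1)*(m + 1)*(m + 1)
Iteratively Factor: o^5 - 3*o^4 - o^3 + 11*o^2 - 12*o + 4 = (o + 2)*(o^4 - 5*o^3 + 9*o^2 - 7*o + 2) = (o - 2)*(o + 2)*(o^3 - 3*o^2 + 3*o - 1) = (o - 2)*(o - 1)*(o + 2)*(o^2 - 2*o + 1) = (o - 2)*(o - 1)^2*(o + 2)*(o - 1)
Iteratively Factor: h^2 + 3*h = (h)*(h + 3)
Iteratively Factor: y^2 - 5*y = (y - 5)*(y)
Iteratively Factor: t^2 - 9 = (t + 3)*(t - 3)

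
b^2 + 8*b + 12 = (b + 2)*(b + 6)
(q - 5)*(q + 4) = q^2 - q - 20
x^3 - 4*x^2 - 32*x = x*(x - 8)*(x + 4)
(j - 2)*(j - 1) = j^2 - 3*j + 2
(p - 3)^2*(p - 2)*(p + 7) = p^4 - p^3 - 35*p^2 + 129*p - 126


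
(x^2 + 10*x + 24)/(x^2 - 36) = (x + 4)/(x - 6)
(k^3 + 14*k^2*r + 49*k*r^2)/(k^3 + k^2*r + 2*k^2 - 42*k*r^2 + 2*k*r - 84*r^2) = k*(-k - 7*r)/(-k^2 + 6*k*r - 2*k + 12*r)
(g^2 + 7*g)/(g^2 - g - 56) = g/(g - 8)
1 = 1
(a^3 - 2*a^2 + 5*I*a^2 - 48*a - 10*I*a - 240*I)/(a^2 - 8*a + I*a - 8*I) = (a^2 + a*(6 + 5*I) + 30*I)/(a + I)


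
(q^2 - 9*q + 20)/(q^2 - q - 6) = (-q^2 + 9*q - 20)/(-q^2 + q + 6)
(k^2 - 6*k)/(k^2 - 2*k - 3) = k*(6 - k)/(-k^2 + 2*k + 3)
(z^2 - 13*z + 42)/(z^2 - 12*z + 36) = (z - 7)/(z - 6)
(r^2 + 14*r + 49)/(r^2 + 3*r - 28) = (r + 7)/(r - 4)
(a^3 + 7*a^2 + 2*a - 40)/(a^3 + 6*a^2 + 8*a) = (a^2 + 3*a - 10)/(a*(a + 2))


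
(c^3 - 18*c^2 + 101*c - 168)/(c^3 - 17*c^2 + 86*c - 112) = (c - 3)/(c - 2)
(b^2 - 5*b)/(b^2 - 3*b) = (b - 5)/(b - 3)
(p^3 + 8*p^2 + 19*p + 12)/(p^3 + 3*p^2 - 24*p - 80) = (p^2 + 4*p + 3)/(p^2 - p - 20)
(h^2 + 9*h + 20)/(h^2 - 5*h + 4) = (h^2 + 9*h + 20)/(h^2 - 5*h + 4)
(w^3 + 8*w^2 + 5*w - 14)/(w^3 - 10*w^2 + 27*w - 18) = (w^2 + 9*w + 14)/(w^2 - 9*w + 18)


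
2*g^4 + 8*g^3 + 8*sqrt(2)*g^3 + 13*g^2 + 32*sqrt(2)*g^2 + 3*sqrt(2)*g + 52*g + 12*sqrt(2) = (g + 4)*(g + 3*sqrt(2))*(sqrt(2)*g + 1)^2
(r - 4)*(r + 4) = r^2 - 16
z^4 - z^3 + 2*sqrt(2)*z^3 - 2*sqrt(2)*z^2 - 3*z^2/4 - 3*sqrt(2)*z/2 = z*(z - 3/2)*(z + 1/2)*(z + 2*sqrt(2))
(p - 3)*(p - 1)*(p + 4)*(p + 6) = p^4 + 6*p^3 - 13*p^2 - 66*p + 72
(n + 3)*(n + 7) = n^2 + 10*n + 21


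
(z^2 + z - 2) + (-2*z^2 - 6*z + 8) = -z^2 - 5*z + 6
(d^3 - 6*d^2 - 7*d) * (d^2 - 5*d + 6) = d^5 - 11*d^4 + 29*d^3 - d^2 - 42*d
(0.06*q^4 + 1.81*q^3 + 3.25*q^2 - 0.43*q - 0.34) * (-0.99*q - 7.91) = -0.0594*q^5 - 2.2665*q^4 - 17.5346*q^3 - 25.2818*q^2 + 3.7379*q + 2.6894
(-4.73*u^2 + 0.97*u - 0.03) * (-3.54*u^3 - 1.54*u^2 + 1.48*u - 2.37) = 16.7442*u^5 + 3.8504*u^4 - 8.388*u^3 + 12.6919*u^2 - 2.3433*u + 0.0711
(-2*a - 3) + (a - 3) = -a - 6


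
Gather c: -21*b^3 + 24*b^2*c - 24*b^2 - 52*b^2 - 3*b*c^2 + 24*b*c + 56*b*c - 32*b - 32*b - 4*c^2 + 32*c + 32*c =-21*b^3 - 76*b^2 - 64*b + c^2*(-3*b - 4) + c*(24*b^2 + 80*b + 64)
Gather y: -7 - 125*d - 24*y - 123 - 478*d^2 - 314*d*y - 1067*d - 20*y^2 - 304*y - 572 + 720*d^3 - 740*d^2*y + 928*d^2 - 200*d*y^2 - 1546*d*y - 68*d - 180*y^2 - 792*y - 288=720*d^3 + 450*d^2 - 1260*d + y^2*(-200*d - 200) + y*(-740*d^2 - 1860*d - 1120) - 990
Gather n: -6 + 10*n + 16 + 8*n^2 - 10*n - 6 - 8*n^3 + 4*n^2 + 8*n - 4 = -8*n^3 + 12*n^2 + 8*n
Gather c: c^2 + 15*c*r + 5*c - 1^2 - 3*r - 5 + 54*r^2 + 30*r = c^2 + c*(15*r + 5) + 54*r^2 + 27*r - 6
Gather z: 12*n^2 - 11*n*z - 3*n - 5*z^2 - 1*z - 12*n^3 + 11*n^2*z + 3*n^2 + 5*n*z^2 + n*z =-12*n^3 + 15*n^2 - 3*n + z^2*(5*n - 5) + z*(11*n^2 - 10*n - 1)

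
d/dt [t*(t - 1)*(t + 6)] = 3*t^2 + 10*t - 6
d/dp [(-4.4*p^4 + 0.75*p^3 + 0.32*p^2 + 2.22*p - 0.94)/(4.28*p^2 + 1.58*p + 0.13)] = (-37.664*p^5 - 17.646*p^4 + 0.0819999999999994*p^3 - 8.7035*p^2 + 8.1296*p + 1.7738)/(18.3184*p^4 + 13.5248*p^3 + 3.6092*p^2 + 0.4108*p + 0.0169)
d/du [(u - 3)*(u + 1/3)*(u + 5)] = 3*u^2 + 14*u/3 - 43/3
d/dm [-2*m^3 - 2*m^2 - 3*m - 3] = -6*m^2 - 4*m - 3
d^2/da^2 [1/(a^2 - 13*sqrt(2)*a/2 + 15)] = 4*(-4*a^2 + 26*sqrt(2)*a + (4*a - 13*sqrt(2))^2 - 60)/(2*a^2 - 13*sqrt(2)*a + 30)^3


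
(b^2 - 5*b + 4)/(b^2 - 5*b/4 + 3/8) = 8*(b^2 - 5*b + 4)/(8*b^2 - 10*b + 3)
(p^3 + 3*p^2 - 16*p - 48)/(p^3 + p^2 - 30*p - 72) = (p - 4)/(p - 6)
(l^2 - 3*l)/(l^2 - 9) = l/(l + 3)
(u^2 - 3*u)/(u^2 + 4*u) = (u - 3)/(u + 4)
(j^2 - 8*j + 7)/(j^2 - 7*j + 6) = (j - 7)/(j - 6)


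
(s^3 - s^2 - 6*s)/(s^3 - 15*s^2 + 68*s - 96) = s*(s + 2)/(s^2 - 12*s + 32)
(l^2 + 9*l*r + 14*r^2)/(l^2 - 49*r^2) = (-l - 2*r)/(-l + 7*r)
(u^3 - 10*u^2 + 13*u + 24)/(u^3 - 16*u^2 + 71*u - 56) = (u^2 - 2*u - 3)/(u^2 - 8*u + 7)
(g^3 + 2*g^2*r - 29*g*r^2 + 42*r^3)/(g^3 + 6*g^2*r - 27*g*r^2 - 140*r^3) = (-g^2 + 5*g*r - 6*r^2)/(-g^2 + g*r + 20*r^2)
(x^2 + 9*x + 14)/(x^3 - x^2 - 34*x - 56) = (x + 7)/(x^2 - 3*x - 28)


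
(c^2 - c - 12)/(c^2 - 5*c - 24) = (c - 4)/(c - 8)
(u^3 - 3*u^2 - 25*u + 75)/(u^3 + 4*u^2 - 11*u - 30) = (u - 5)/(u + 2)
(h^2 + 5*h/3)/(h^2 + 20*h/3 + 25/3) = h/(h + 5)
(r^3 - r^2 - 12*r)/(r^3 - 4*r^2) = (r + 3)/r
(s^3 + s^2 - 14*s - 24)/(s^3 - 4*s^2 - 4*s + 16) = (s + 3)/(s - 2)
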